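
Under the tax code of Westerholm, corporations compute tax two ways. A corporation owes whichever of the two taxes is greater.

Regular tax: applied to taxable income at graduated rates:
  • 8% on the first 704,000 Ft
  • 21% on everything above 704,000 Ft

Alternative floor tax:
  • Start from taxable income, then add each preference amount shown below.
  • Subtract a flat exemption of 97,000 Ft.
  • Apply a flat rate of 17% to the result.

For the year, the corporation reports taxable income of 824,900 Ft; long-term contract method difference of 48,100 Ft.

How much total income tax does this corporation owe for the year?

Regular tax:
  704,000 Ft × 8% = 56,320 Ft
  120,900 Ft × 21% = 25,389 Ft
  → 81,709 Ft

Alternative floor tax:
  Adjusted income: 824,900 Ft + 48,100 Ft = 873,000 Ft
  Less exemption 97,000 Ft → base 776,000 Ft
  776,000 Ft × 17% = 131,920 Ft

131,920 Ft > 81,709 Ft, so the alternative floor tax is the binding amount.

131,920 Ft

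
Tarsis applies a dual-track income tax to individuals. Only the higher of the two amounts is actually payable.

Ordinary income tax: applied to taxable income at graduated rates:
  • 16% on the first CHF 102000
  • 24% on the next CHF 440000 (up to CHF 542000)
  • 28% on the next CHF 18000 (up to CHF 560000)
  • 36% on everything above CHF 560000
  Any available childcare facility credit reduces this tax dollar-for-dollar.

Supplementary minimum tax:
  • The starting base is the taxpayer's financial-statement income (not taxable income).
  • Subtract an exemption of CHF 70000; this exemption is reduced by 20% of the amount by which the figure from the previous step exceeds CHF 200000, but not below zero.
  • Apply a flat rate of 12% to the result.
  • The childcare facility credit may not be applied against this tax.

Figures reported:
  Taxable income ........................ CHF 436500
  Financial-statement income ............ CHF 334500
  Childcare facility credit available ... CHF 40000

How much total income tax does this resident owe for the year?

Supplementary minimum tax:
  Base (financial-statement income): CHF 334500
  Exemption: CHF 70000 − 20% × (CHF 334500 − CHF 200000) = CHF 70000 − CHF 26900 = CHF 43100
  Base: CHF 334500 − CHF 43100 = CHF 291400
  CHF 291400 × 12% = CHF 34968

Ordinary income tax:
  CHF 102000 × 16% = CHF 16320
  CHF 334500 × 24% = CHF 80280
  → CHF 96600
  Less childcare facility credit CHF 40000 → CHF 56600

CHF 56600 > CHF 34968, so the ordinary income tax governs.

CHF 56600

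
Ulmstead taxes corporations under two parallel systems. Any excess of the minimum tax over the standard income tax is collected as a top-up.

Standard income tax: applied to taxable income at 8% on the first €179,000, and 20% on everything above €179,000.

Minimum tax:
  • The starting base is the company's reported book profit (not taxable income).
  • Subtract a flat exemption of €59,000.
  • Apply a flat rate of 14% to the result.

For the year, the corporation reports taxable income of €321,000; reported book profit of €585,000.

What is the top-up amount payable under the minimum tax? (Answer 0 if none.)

€30,920

Minimum tax:
  Base (reported book profit): €585,000
  Less exemption €59,000 → base €526,000
  €526,000 × 14% = €73,640

Standard income tax:
  €179,000 × 8% = €14,320
  €142,000 × 20% = €28,400
  → €42,720

Excess of minimum tax over standard income tax: €73,640 − €42,720 = €30,920.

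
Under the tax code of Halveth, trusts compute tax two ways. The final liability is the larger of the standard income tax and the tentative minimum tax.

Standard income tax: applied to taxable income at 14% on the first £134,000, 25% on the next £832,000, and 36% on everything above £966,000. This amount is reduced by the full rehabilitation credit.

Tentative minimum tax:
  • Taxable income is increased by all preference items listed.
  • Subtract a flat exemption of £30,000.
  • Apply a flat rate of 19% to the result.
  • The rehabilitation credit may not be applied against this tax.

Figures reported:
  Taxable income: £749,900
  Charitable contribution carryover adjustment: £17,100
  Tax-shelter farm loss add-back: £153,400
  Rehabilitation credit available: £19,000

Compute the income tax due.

£169,176

Tentative minimum tax:
  Adjusted income: £749,900 + £17,100 + £153,400 = £920,400
  Less exemption £30,000 → base £890,400
  £890,400 × 19% = £169,176

Standard income tax:
  £134,000 × 14% = £18,760
  £615,900 × 25% = £153,975
  → £172,735
  Less rehabilitation credit £19,000 → £153,735

£169,176 > £153,735, so the tentative minimum tax is the binding amount.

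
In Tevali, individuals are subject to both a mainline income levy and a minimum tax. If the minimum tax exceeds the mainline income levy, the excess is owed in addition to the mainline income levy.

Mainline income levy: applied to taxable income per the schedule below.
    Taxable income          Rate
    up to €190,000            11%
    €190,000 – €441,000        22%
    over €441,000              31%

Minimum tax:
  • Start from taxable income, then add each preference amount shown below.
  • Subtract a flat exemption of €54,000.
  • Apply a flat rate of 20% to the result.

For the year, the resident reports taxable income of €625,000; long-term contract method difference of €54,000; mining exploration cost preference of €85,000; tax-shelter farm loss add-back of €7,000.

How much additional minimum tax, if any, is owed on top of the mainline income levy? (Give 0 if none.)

€10,240

Mainline income levy:
  €190,000 × 11% = €20,900
  €251,000 × 22% = €55,220
  €184,000 × 31% = €57,040
  → €133,160

Minimum tax:
  Adjusted income: €625,000 + €54,000 + €85,000 + €7,000 = €771,000
  Less exemption €54,000 → base €717,000
  €717,000 × 20% = €143,400

Excess of minimum tax over mainline income levy: €143,400 − €133,160 = €10,240.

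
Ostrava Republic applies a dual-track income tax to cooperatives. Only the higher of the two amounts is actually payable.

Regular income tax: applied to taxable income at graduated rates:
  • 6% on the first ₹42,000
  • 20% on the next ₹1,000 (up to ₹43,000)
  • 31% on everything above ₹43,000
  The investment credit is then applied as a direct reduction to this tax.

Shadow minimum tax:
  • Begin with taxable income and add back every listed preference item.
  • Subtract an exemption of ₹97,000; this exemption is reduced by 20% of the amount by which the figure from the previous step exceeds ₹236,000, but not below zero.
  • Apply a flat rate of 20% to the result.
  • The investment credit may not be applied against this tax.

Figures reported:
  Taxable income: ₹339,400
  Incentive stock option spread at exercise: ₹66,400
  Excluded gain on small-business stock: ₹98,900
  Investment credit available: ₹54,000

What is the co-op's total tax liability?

Shadow minimum tax:
  Adjusted income: ₹339,400 + ₹66,400 + ₹98,900 = ₹504,700
  Exemption: ₹97,000 − 20% × (₹504,700 − ₹236,000) = ₹97,000 − ₹53,740 = ₹43,260
  Base: ₹504,700 − ₹43,260 = ₹461,440
  ₹461,440 × 20% = ₹92,288

Regular income tax:
  ₹42,000 × 6% = ₹2,520
  ₹1,000 × 20% = ₹200
  ₹296,400 × 31% = ₹91,884
  → ₹94,604
  Less investment credit ₹54,000 → ₹40,604

₹92,288 > ₹40,604, so the shadow minimum tax is the binding amount.

₹92,288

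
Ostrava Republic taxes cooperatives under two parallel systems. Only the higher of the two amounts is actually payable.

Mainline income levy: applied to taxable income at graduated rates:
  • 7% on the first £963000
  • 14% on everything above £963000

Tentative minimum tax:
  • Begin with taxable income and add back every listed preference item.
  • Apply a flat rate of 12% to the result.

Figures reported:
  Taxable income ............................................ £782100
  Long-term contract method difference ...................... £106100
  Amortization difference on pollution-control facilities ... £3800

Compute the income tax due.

£107040

Mainline income levy:
  £782100 × 7% = £54747

Tentative minimum tax:
  Adjusted income: £782100 + £106100 + £3800 = £892000
  £892000 × 12% = £107040

£107040 > £54747, so the tentative minimum tax is the binding amount.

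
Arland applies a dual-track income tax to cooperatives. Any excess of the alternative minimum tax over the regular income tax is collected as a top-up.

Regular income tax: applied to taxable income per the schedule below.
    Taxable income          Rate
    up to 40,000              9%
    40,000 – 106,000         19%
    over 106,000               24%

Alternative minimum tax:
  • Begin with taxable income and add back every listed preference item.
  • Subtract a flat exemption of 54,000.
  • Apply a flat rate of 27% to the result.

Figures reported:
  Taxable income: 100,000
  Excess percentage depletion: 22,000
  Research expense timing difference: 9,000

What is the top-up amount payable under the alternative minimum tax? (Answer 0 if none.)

5,790

Regular income tax:
  40,000 × 9% = 3,600
  60,000 × 19% = 11,400
  → 15,000

Alternative minimum tax:
  Adjusted income: 100,000 + 22,000 + 9,000 = 131,000
  Less exemption 54,000 → base 77,000
  77,000 × 27% = 20,790

Excess of alternative minimum tax over regular income tax: 20,790 − 15,000 = 5,790.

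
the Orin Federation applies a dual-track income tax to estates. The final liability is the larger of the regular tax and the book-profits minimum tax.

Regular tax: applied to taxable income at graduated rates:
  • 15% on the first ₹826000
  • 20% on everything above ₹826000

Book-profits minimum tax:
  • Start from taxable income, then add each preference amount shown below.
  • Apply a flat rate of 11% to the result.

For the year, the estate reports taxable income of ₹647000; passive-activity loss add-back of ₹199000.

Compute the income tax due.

₹97050

Regular tax:
  ₹647000 × 15% = ₹97050

Book-profits minimum tax:
  Adjusted income: ₹647000 + ₹199000 = ₹846000
  ₹846000 × 11% = ₹93060

₹97050 > ₹93060, so the regular tax governs.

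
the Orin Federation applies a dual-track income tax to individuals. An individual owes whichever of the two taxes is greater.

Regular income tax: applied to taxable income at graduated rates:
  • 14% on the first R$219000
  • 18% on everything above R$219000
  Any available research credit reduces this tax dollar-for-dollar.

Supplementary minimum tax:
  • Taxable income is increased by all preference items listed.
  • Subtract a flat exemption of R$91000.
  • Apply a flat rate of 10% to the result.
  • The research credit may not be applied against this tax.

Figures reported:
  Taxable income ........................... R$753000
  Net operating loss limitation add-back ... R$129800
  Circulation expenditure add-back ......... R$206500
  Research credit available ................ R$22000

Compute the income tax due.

R$104780

Supplementary minimum tax:
  Adjusted income: R$753000 + R$129800 + R$206500 = R$1089300
  Less exemption R$91000 → base R$998300
  R$998300 × 10% = R$99830

Regular income tax:
  R$219000 × 14% = R$30660
  R$534000 × 18% = R$96120
  → R$126780
  Less research credit R$22000 → R$104780

R$104780 > R$99830, so the regular income tax governs.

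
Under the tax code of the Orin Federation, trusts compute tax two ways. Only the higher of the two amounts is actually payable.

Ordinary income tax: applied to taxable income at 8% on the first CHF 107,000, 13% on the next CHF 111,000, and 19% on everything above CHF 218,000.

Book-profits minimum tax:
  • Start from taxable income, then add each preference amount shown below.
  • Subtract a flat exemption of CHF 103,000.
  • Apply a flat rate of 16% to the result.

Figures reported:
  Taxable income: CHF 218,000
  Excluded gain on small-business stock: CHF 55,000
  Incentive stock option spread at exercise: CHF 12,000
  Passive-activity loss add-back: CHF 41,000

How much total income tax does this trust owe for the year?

Book-profits minimum tax:
  Adjusted income: CHF 218,000 + CHF 55,000 + CHF 12,000 + CHF 41,000 = CHF 326,000
  Less exemption CHF 103,000 → base CHF 223,000
  CHF 223,000 × 16% = CHF 35,680

Ordinary income tax:
  CHF 107,000 × 8% = CHF 8,560
  CHF 111,000 × 13% = CHF 14,430
  → CHF 22,990

CHF 35,680 > CHF 22,990, so the book-profits minimum tax is the binding amount.

CHF 35,680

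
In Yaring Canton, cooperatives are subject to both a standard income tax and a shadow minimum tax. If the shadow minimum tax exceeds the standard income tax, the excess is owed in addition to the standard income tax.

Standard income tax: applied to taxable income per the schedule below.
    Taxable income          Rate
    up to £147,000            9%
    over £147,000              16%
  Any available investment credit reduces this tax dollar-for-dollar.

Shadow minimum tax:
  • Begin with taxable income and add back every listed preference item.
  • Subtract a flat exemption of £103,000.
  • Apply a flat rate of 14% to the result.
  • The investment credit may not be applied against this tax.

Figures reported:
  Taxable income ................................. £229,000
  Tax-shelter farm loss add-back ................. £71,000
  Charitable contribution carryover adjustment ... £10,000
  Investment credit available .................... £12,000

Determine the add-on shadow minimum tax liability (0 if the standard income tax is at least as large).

Shadow minimum tax:
  Adjusted income: £229,000 + £71,000 + £10,000 = £310,000
  Less exemption £103,000 → base £207,000
  £207,000 × 14% = £28,980

Standard income tax:
  £147,000 × 9% = £13,230
  £82,000 × 16% = £13,120
  → £26,350
  Less investment credit £12,000 → £14,350

Excess of shadow minimum tax over standard income tax: £28,980 − £14,350 = £14,630.

£14,630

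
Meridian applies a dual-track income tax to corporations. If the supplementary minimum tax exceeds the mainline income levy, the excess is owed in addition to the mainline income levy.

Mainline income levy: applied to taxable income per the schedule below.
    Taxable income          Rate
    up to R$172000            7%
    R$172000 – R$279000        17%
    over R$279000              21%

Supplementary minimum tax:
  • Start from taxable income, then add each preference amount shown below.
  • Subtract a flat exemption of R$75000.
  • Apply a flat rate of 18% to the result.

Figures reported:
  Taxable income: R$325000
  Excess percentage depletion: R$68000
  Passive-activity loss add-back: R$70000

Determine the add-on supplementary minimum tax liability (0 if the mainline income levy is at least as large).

R$29950

Supplementary minimum tax:
  Adjusted income: R$325000 + R$68000 + R$70000 = R$463000
  Less exemption R$75000 → base R$388000
  R$388000 × 18% = R$69840

Mainline income levy:
  R$172000 × 7% = R$12040
  R$107000 × 17% = R$18190
  R$46000 × 21% = R$9660
  → R$39890

Excess of supplementary minimum tax over mainline income levy: R$69840 − R$39890 = R$29950.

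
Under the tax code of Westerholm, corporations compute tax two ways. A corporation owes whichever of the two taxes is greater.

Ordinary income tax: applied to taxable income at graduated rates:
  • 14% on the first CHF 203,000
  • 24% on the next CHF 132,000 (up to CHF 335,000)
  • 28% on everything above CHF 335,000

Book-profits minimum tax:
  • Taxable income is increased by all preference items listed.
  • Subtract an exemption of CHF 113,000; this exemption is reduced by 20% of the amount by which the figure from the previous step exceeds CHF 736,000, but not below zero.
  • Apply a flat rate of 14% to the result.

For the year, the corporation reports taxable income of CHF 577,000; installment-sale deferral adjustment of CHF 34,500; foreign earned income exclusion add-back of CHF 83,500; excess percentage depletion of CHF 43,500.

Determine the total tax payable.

Book-profits minimum tax:
  Adjusted income: CHF 577,000 + CHF 34,500 + CHF 83,500 + CHF 43,500 = CHF 738,500
  Exemption: CHF 113,000 − 20% × (CHF 738,500 − CHF 736,000) = CHF 113,000 − CHF 500 = CHF 112,500
  Base: CHF 738,500 − CHF 112,500 = CHF 626,000
  CHF 626,000 × 14% = CHF 87,640

Ordinary income tax:
  CHF 203,000 × 14% = CHF 28,420
  CHF 132,000 × 24% = CHF 31,680
  CHF 242,000 × 28% = CHF 67,760
  → CHF 127,860

CHF 127,860 > CHF 87,640, so the ordinary income tax governs.

CHF 127,860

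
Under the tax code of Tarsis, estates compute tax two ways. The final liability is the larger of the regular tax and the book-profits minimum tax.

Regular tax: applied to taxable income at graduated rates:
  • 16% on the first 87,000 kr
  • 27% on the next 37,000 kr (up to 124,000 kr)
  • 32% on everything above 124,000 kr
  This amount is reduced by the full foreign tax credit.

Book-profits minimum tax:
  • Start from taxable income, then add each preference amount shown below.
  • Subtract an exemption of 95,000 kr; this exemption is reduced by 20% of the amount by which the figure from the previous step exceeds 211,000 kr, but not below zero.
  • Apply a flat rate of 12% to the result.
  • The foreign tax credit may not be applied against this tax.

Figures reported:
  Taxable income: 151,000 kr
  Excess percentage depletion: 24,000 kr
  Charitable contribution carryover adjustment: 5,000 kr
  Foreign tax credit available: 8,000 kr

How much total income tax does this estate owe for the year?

Book-profits minimum tax:
  Adjusted income: 151,000 kr + 24,000 kr + 5,000 kr = 180,000 kr
  Exemption: 180,000 kr ≤ 211,000 kr, so full 95,000 kr applies
  Base: 180,000 kr − 95,000 kr = 85,000 kr
  85,000 kr × 12% = 10,200 kr

Regular tax:
  87,000 kr × 16% = 13,920 kr
  37,000 kr × 27% = 9,990 kr
  27,000 kr × 32% = 8,640 kr
  → 32,550 kr
  Less foreign tax credit 8,000 kr → 24,550 kr

24,550 kr > 10,200 kr, so the regular tax governs.

24,550 kr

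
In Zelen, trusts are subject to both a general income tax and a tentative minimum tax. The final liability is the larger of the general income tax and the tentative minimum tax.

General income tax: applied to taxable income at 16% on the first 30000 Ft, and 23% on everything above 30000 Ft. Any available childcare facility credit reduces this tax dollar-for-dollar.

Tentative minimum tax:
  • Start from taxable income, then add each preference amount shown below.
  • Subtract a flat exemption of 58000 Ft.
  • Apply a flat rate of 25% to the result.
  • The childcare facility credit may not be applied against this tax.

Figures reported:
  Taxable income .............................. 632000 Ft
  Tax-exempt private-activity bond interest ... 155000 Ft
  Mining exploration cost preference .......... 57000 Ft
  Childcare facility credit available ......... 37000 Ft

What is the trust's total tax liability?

196500 Ft

Tentative minimum tax:
  Adjusted income: 632000 Ft + 155000 Ft + 57000 Ft = 844000 Ft
  Less exemption 58000 Ft → base 786000 Ft
  786000 Ft × 25% = 196500 Ft

General income tax:
  30000 Ft × 16% = 4800 Ft
  602000 Ft × 23% = 138460 Ft
  → 143260 Ft
  Less childcare facility credit 37000 Ft → 106260 Ft

196500 Ft > 106260 Ft, so the tentative minimum tax is the binding amount.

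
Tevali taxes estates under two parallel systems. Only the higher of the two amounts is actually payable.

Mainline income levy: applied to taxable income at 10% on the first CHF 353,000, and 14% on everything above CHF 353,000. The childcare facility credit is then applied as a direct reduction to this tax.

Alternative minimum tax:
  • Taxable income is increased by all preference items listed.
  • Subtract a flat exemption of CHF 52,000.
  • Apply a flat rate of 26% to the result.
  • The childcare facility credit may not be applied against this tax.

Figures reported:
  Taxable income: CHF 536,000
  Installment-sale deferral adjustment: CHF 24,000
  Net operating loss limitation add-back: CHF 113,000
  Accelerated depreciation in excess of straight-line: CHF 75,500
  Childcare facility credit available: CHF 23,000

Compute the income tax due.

Mainline income levy:
  CHF 353,000 × 10% = CHF 35,300
  CHF 183,000 × 14% = CHF 25,620
  → CHF 60,920
  Less childcare facility credit CHF 23,000 → CHF 37,920

Alternative minimum tax:
  Adjusted income: CHF 536,000 + CHF 24,000 + CHF 113,000 + CHF 75,500 = CHF 748,500
  Less exemption CHF 52,000 → base CHF 696,500
  CHF 696,500 × 26% = CHF 181,090

CHF 181,090 > CHF 37,920, so the alternative minimum tax is the binding amount.

CHF 181,090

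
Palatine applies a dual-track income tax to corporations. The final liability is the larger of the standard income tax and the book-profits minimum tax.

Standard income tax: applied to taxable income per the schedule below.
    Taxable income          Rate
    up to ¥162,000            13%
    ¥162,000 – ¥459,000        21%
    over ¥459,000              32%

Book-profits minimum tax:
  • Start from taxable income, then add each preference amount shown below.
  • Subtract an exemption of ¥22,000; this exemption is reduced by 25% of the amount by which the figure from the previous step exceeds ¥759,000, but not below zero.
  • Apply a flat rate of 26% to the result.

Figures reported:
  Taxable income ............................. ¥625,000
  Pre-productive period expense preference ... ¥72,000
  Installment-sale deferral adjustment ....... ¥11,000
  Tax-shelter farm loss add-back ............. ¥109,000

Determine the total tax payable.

¥210,470

Book-profits minimum tax:
  Adjusted income: ¥625,000 + ¥72,000 + ¥11,000 + ¥109,000 = ¥817,000
  Exemption: ¥22,000 − 25% × (¥817,000 − ¥759,000) = ¥22,000 − ¥14,500 = ¥7,500
  Base: ¥817,000 − ¥7,500 = ¥809,500
  ¥809,500 × 26% = ¥210,470

Standard income tax:
  ¥162,000 × 13% = ¥21,060
  ¥297,000 × 21% = ¥62,370
  ¥166,000 × 32% = ¥53,120
  → ¥136,550

¥210,470 > ¥136,550, so the book-profits minimum tax is the binding amount.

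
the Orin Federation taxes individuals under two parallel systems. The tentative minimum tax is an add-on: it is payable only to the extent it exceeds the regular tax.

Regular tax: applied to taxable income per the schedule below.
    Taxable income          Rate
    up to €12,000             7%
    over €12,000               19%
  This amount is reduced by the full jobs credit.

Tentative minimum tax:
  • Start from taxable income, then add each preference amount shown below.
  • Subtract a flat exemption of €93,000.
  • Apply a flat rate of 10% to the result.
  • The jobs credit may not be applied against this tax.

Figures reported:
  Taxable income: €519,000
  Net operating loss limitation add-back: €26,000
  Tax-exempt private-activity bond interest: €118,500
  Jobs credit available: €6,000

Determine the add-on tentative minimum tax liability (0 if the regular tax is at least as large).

€0

Regular tax:
  €12,000 × 7% = €840
  €507,000 × 19% = €96,330
  → €97,170
  Less jobs credit €6,000 → €91,170

Tentative minimum tax:
  Adjusted income: €519,000 + €26,000 + €118,500 = €663,500
  Less exemption €93,000 → base €570,500
  €570,500 × 10% = €57,050

€57,050 ≤ €91,170, so no add-on is due.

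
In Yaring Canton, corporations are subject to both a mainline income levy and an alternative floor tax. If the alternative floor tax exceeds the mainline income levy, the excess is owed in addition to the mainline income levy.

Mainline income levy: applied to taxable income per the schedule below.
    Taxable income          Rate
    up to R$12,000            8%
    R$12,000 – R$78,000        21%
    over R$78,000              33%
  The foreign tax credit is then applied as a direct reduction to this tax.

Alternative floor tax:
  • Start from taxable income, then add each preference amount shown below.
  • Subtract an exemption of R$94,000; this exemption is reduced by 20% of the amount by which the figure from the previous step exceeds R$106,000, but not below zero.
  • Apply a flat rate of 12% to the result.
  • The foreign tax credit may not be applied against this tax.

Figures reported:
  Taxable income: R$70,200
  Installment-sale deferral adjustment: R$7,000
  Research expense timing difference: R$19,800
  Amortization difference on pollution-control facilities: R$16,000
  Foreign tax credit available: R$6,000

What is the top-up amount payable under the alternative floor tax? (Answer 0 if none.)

Alternative floor tax:
  Adjusted income: R$70,200 + R$7,000 + R$19,800 + R$16,000 = R$113,000
  Exemption: R$94,000 − 20% × (R$113,000 − R$106,000) = R$94,000 − R$1,400 = R$92,600
  Base: R$113,000 − R$92,600 = R$20,400
  R$20,400 × 12% = R$2,448

Mainline income levy:
  R$12,000 × 8% = R$960
  R$58,200 × 21% = R$12,222
  → R$13,182
  Less foreign tax credit R$6,000 → R$7,182

R$2,448 ≤ R$7,182, so no add-on is due.

R$0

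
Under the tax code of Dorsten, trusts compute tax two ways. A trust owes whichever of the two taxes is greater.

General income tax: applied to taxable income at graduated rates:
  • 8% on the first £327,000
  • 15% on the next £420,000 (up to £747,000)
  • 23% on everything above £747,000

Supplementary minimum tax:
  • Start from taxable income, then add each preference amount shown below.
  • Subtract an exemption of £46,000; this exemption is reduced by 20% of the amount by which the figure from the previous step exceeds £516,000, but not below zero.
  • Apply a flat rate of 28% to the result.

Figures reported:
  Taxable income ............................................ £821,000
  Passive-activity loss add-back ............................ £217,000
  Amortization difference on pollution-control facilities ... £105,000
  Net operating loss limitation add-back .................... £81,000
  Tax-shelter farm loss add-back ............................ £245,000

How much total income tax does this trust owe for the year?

£411,320

General income tax:
  £327,000 × 8% = £26,160
  £420,000 × 15% = £63,000
  £74,000 × 23% = £17,020
  → £106,180

Supplementary minimum tax:
  Adjusted income: £821,000 + £217,000 + £105,000 + £81,000 + £245,000 = £1,469,000
  Exemption: 20% × (£1,469,000 − £516,000) = £190,600 ≥ £46,000, so the exemption is fully phased out
  Base: £1,469,000 − £0 = £1,469,000
  £1,469,000 × 28% = £411,320

£411,320 > £106,180, so the supplementary minimum tax is the binding amount.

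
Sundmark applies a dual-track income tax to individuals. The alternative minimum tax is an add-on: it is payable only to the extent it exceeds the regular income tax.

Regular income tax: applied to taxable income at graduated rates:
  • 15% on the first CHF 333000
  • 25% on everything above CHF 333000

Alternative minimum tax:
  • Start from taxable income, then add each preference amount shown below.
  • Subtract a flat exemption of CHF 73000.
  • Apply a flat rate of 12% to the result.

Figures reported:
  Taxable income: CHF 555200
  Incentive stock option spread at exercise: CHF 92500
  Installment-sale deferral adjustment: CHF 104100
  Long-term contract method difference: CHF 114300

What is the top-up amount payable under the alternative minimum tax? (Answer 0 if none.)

Alternative minimum tax:
  Adjusted income: CHF 555200 + CHF 92500 + CHF 104100 + CHF 114300 = CHF 866100
  Less exemption CHF 73000 → base CHF 793100
  CHF 793100 × 12% = CHF 95172

Regular income tax:
  CHF 333000 × 15% = CHF 49950
  CHF 222200 × 25% = CHF 55550
  → CHF 105500

CHF 95172 ≤ CHF 105500, so no add-on is due.

CHF 0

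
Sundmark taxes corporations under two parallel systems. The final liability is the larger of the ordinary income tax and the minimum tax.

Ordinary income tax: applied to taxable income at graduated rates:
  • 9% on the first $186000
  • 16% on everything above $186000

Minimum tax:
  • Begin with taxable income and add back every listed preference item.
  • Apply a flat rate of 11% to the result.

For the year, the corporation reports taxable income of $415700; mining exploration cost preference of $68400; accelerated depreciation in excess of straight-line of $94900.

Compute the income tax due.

$63690

Minimum tax:
  Adjusted income: $415700 + $68400 + $94900 = $579000
  $579000 × 11% = $63690

Ordinary income tax:
  $186000 × 9% = $16740
  $229700 × 16% = $36752
  → $53492

$63690 > $53492, so the minimum tax is the binding amount.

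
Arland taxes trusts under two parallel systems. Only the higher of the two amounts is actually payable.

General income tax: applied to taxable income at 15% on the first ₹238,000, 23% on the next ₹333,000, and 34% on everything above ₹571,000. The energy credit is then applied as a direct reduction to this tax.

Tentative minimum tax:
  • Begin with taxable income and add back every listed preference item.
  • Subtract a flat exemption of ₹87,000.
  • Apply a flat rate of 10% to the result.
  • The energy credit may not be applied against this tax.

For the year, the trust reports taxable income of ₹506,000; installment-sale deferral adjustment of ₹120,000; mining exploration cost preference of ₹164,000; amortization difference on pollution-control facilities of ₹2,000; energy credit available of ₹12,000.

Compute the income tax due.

General income tax:
  ₹238,000 × 15% = ₹35,700
  ₹268,000 × 23% = ₹61,640
  → ₹97,340
  Less energy credit ₹12,000 → ₹85,340

Tentative minimum tax:
  Adjusted income: ₹506,000 + ₹120,000 + ₹164,000 + ₹2,000 = ₹792,000
  Less exemption ₹87,000 → base ₹705,000
  ₹705,000 × 10% = ₹70,500

₹85,340 > ₹70,500, so the general income tax governs.

₹85,340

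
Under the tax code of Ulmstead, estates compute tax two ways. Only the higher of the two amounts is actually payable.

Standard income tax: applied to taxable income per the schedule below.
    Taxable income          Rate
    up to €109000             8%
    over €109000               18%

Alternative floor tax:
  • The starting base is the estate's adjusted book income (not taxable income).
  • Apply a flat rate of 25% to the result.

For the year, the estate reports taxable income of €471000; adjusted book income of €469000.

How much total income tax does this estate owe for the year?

Alternative floor tax:
  Base (adjusted book income): €469000
  €469000 × 25% = €117250

Standard income tax:
  €109000 × 8% = €8720
  €362000 × 18% = €65160
  → €73880

€117250 > €73880, so the alternative floor tax is the binding amount.

€117250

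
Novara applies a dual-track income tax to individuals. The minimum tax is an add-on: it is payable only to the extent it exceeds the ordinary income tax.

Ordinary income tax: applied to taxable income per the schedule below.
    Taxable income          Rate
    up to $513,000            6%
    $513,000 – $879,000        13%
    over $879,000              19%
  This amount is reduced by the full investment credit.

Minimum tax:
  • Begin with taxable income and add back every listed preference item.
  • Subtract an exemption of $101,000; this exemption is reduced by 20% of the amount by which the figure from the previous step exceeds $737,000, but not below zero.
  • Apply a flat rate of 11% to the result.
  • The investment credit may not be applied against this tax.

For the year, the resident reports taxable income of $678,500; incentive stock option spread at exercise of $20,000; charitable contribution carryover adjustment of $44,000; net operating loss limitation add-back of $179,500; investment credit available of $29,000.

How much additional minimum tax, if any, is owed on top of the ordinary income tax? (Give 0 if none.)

Ordinary income tax:
  $513,000 × 6% = $30,780
  $165,500 × 13% = $21,515
  → $52,295
  Less investment credit $29,000 → $23,295

Minimum tax:
  Adjusted income: $678,500 + $20,000 + $44,000 + $179,500 = $922,000
  Exemption: $101,000 − 20% × ($922,000 − $737,000) = $101,000 − $37,000 = $64,000
  Base: $922,000 − $64,000 = $858,000
  $858,000 × 11% = $94,380

Excess of minimum tax over ordinary income tax: $94,380 − $23,295 = $71,085.

$71,085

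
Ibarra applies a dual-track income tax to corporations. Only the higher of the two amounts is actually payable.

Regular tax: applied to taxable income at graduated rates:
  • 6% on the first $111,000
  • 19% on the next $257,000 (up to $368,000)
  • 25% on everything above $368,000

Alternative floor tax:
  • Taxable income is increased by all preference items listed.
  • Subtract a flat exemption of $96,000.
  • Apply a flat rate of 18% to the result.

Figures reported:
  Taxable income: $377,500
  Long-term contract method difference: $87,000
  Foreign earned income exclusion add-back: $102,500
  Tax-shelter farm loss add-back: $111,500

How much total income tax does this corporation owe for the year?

Alternative floor tax:
  Adjusted income: $377,500 + $87,000 + $102,500 + $111,500 = $678,500
  Less exemption $96,000 → base $582,500
  $582,500 × 18% = $104,850

Regular tax:
  $111,000 × 6% = $6,660
  $257,000 × 19% = $48,830
  $9,500 × 25% = $2,375
  → $57,865

$104,850 > $57,865, so the alternative floor tax is the binding amount.

$104,850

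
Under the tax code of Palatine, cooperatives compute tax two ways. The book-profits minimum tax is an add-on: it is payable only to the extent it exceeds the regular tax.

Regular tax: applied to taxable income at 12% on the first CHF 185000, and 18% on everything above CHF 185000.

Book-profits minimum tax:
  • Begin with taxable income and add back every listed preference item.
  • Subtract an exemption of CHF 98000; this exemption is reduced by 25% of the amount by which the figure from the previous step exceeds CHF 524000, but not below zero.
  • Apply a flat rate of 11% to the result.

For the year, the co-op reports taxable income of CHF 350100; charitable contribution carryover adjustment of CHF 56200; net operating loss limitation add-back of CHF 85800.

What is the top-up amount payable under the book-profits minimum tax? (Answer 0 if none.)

CHF 0

Book-profits minimum tax:
  Adjusted income: CHF 350100 + CHF 56200 + CHF 85800 = CHF 492100
  Exemption: CHF 492100 ≤ CHF 524000, so full CHF 98000 applies
  Base: CHF 492100 − CHF 98000 = CHF 394100
  CHF 394100 × 11% = CHF 43351

Regular tax:
  CHF 185000 × 12% = CHF 22200
  CHF 165100 × 18% = CHF 29718
  → CHF 51918

CHF 43351 ≤ CHF 51918, so no add-on is due.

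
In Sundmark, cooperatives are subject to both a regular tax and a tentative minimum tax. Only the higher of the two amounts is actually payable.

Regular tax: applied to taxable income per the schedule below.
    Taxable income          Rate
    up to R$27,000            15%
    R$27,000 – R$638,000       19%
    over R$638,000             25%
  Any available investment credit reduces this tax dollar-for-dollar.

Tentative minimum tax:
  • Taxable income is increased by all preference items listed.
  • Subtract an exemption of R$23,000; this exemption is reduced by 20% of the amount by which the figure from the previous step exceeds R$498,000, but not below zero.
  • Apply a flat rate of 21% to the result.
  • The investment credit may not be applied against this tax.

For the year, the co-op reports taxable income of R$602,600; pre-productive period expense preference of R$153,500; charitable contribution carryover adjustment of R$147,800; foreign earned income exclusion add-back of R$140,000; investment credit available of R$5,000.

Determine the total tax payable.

R$219,219

Regular tax:
  R$27,000 × 15% = R$4,050
  R$575,600 × 19% = R$109,364
  → R$113,414
  Less investment credit R$5,000 → R$108,414

Tentative minimum tax:
  Adjusted income: R$602,600 + R$153,500 + R$147,800 + R$140,000 = R$1,043,900
  Exemption: 20% × (R$1,043,900 − R$498,000) = R$109,180 ≥ R$23,000, so the exemption is fully phased out
  Base: R$1,043,900 − R$0 = R$1,043,900
  R$1,043,900 × 21% = R$219,219

R$219,219 > R$108,414, so the tentative minimum tax is the binding amount.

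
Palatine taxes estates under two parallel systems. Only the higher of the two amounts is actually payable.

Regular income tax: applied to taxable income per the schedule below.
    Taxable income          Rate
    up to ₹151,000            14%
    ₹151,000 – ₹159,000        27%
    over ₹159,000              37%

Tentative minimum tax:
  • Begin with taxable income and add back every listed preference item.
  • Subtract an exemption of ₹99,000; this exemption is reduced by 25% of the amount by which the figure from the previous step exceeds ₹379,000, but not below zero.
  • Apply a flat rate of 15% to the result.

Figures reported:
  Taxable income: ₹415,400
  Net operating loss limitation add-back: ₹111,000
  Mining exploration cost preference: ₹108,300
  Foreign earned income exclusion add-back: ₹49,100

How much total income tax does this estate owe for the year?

Regular income tax:
  ₹151,000 × 14% = ₹21,140
  ₹8,000 × 27% = ₹2,160
  ₹256,400 × 37% = ₹94,868
  → ₹118,168

Tentative minimum tax:
  Adjusted income: ₹415,400 + ₹111,000 + ₹108,300 + ₹49,100 = ₹683,800
  Exemption: ₹99,000 − 25% × (₹683,800 − ₹379,000) = ₹99,000 − ₹76,200 = ₹22,800
  Base: ₹683,800 − ₹22,800 = ₹661,000
  ₹661,000 × 15% = ₹99,150

₹118,168 > ₹99,150, so the regular income tax governs.

₹118,168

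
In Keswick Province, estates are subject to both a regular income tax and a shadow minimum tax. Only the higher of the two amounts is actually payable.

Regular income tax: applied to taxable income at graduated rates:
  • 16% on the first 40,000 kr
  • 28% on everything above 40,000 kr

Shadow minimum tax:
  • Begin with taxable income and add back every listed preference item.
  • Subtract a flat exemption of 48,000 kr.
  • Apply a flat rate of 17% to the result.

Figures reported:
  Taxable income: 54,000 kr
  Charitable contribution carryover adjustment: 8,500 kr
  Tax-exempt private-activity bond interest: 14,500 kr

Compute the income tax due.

Regular income tax:
  40,000 kr × 16% = 6,400 kr
  14,000 kr × 28% = 3,920 kr
  → 10,320 kr

Shadow minimum tax:
  Adjusted income: 54,000 kr + 8,500 kr + 14,500 kr = 77,000 kr
  Less exemption 48,000 kr → base 29,000 kr
  29,000 kr × 17% = 4,930 kr

10,320 kr > 4,930 kr, so the regular income tax governs.

10,320 kr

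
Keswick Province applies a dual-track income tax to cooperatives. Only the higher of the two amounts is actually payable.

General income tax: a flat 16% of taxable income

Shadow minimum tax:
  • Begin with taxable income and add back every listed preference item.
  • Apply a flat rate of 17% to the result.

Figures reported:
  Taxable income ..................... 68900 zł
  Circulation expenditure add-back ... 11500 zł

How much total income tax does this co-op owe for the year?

General income tax:
  68900 zł × 16% = 11024 zł

Shadow minimum tax:
  Adjusted income: 68900 zł + 11500 zł = 80400 zł
  80400 zł × 17% = 13668 zł

13668 zł > 11024 zł, so the shadow minimum tax is the binding amount.

13668 zł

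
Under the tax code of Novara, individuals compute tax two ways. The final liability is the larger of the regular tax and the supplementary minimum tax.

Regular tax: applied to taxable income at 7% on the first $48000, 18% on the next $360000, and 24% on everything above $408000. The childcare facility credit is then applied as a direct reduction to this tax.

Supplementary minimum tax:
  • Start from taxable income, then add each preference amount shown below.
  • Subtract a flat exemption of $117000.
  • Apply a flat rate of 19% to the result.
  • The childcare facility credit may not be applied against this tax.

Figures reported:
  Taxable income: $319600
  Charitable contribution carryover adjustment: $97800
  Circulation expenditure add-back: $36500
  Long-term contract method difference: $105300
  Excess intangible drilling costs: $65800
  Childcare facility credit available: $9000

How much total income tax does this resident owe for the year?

$96520

Regular tax:
  $48000 × 7% = $3360
  $271600 × 18% = $48888
  → $52248
  Less childcare facility credit $9000 → $43248

Supplementary minimum tax:
  Adjusted income: $319600 + $97800 + $36500 + $105300 + $65800 = $625000
  Less exemption $117000 → base $508000
  $508000 × 19% = $96520

$96520 > $43248, so the supplementary minimum tax is the binding amount.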